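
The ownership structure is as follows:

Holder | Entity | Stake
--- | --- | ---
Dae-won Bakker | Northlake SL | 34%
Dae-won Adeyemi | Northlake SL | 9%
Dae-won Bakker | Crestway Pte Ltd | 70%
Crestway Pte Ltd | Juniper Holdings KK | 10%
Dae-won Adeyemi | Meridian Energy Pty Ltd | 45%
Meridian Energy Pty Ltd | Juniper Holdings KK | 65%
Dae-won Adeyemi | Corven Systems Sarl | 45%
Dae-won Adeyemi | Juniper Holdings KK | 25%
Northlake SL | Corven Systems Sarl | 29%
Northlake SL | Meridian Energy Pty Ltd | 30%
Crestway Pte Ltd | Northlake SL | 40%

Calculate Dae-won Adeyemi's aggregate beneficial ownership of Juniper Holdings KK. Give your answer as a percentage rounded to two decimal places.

56.01%

Dae-won Adeyemi reaches Juniper along 3 paths.
Direct stake: 25% = 25%.
Via Northlake → Meridian: 9% × 30% × 65% = 1.755%.
Via Meridian: 45% × 65% = 29.25%.
Total: 25% + 1.755% + 29.25% = 56.005%.
Rounded: 56.01%.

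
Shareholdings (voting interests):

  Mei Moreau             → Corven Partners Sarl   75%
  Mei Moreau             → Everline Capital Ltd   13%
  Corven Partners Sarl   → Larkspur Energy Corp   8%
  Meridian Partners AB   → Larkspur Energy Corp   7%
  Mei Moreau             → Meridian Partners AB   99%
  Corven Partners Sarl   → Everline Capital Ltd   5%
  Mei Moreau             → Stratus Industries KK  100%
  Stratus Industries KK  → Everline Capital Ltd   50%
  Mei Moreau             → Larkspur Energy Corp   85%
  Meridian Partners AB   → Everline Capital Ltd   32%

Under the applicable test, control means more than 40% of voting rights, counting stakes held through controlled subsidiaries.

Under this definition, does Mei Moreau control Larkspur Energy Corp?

Yes

Mei holds 99% of Meridian, so Mei controls Meridian.
Mei holds 75% of Corven, so Mei controls Corven.
Corven and Mei and Meridian together hold 8% + 85% + 7% = 100% of Larkspur, so Mei controls Larkspur.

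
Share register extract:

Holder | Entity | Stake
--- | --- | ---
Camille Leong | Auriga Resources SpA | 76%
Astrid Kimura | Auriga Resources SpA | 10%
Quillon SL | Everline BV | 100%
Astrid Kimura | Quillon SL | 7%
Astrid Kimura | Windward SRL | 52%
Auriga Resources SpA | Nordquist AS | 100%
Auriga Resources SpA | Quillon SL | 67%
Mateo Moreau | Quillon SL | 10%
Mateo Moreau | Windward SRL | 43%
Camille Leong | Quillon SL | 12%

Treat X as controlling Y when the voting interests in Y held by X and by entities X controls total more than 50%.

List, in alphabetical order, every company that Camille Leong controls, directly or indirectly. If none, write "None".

Camille holds 76% of Auriga, so Camille controls Auriga.
Auriga holds 100% of Nordquist, so Camille controls Nordquist.
Camille and Auriga together hold 12% + 67% = 79% of Quillon, so Camille controls Quillon.
Quillon holds 100% of Everline, so Camille controls Everline.
No other company's threshold is met.

Auriga Resources SpA, Everline BV, Nordquist AS, Quillon SL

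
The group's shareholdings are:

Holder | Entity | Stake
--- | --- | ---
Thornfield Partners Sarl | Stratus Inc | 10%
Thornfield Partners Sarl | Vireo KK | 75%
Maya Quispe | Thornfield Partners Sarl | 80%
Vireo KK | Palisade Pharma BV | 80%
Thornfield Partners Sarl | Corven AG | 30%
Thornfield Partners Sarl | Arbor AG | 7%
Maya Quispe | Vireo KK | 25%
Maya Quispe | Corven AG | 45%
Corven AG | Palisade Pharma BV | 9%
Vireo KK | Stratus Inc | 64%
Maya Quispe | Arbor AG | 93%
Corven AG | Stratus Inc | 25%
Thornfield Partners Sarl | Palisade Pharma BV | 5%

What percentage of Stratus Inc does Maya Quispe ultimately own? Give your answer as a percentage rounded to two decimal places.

Maya reaches Stratus along 5 paths.
Via Corven: 45% × 25% = 11.25%.
Via Thornfield → Corven: 80% × 30% × 25% = 6%.
Via Thornfield: 80% × 10% = 8%.
Via Vireo: 25% × 64% = 16%.
Via Thornfield → Vireo: 80% × 75% × 64% = 38.4%.
Total: 11.25% + 6% + 8% + 16% + 38.4% = 79.65%.

79.65%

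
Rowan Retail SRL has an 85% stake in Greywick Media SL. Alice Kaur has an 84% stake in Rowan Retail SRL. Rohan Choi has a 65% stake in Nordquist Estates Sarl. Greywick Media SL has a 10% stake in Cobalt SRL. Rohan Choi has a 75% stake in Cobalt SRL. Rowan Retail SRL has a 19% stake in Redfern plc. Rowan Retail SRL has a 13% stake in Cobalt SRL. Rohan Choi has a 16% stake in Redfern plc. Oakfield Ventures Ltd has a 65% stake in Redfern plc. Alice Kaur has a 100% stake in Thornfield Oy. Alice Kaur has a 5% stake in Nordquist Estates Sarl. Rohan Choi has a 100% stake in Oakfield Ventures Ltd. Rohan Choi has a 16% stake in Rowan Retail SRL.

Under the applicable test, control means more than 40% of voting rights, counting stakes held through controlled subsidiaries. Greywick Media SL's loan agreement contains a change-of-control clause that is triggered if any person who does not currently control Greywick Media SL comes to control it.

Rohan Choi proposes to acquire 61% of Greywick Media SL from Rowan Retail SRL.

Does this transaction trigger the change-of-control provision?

Yes

The purchase adds only to Rohan's holdings (Rowan's stake shrinks), so Rohan is the only person who could newly come to control Greywick.
Rohan holds 100% of Oakfield, so Rohan controls Oakfield.
Rohan holds 65% of Nordquist, so Rohan controls Nordquist.
Oakfield and Rohan together hold 65% + 16% = 81% of Redfern, so Rohan controls Redfern.
Rohan holds 75% of Cobalt, so Rohan controls Cobalt.
Neither Rohan nor any entity Rohan controls holds any voting interest in Greywick.
So before the transaction, Rohan does not control Greywick.
After the purchase, Rohan holds 61% of Greywick directly, and Rowan's stake falls to 24%.
Rohan holds 61% of Greywick, so Rohan controls Greywick.
Rohan did not control Greywick before and does after, so the clause is triggered.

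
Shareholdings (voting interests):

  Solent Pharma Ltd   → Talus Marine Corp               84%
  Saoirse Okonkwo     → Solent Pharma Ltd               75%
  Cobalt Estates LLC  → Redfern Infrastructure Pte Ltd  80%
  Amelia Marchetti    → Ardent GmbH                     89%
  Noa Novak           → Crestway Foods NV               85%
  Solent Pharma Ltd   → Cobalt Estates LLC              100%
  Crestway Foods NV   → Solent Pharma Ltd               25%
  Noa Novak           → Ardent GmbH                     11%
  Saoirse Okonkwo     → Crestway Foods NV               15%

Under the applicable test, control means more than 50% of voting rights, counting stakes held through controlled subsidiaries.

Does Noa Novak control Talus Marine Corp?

No

Noa holds 85% of Crestway, so Noa controls Crestway.
Neither Noa nor any entity Noa controls holds any voting interest in Talus.
So Noa does not control Talus.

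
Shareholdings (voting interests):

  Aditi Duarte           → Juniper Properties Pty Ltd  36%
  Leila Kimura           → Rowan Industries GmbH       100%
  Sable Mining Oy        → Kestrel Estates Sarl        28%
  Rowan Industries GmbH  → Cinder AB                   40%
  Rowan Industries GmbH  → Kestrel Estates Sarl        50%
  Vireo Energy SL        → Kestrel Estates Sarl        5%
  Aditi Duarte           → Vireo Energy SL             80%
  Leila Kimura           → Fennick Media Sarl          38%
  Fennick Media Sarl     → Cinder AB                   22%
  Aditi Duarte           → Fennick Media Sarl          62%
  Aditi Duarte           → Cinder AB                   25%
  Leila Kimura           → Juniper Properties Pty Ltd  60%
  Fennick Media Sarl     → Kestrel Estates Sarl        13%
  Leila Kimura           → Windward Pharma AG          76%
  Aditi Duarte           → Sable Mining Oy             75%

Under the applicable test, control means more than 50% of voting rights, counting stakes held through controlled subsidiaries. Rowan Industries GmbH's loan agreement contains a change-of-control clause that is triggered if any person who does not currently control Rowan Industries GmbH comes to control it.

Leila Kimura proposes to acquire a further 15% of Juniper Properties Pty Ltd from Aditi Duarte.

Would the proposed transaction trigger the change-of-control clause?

The purchase adds only to Leila's holdings (Aditi's stake shrinks), so Leila is the only person who could newly come to control Rowan.
Leila holds 100% of Rowan, so Leila controls Rowan.
So Leila already controls Rowan before the transaction.
After the purchase, Leila's direct stake in Juniper rises to 60% + 15% = 75%, and Aditi's stake falls to 21%.
Leila controlled Rowan already, so this is not a new person acquiring control; every other person's position is unchanged or reduced.
No new person acquires control, so the clause is not triggered.

No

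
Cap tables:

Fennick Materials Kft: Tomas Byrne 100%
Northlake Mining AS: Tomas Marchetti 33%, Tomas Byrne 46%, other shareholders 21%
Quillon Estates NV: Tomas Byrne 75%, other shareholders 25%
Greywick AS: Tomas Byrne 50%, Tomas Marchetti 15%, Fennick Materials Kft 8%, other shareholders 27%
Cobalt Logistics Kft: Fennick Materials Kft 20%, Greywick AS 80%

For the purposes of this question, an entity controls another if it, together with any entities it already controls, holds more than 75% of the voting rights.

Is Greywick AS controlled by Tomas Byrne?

No

Tomas Byrne holds 100% of Fennick, so Tomas Byrne controls Fennick.
In Greywick, Tomas Byrne's side holds only 50% + 8% = 58%, not > 75%.
So Tomas Byrne does not control Greywick.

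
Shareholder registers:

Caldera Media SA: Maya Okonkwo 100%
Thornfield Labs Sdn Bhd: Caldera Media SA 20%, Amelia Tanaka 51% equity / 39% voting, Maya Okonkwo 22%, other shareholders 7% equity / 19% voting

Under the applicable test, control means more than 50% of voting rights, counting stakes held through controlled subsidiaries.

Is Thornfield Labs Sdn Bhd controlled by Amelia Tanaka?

No

Amelia's largest direct stake is 39% in Thornfield, which does not meet the threshold, so Amelia controls no company.
In Thornfield, Amelia's side holds only 39%, not > 50%.
So Amelia does not control Thornfield.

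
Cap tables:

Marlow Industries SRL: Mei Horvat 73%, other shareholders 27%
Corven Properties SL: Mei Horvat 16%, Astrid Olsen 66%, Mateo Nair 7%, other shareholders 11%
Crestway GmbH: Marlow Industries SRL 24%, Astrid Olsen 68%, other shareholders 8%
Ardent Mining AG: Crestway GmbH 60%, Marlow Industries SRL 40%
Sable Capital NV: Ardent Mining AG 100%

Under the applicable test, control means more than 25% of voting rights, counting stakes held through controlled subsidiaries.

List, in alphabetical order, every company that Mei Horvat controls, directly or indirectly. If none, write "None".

Mei holds 73% of Marlow, so Mei controls Marlow.
Marlow holds 40% of Ardent, so Mei controls Ardent.
Ardent holds 100% of Sable, so Mei controls Sable.
No other company's threshold is met.

Ardent Mining AG, Marlow Industries SRL, Sable Capital NV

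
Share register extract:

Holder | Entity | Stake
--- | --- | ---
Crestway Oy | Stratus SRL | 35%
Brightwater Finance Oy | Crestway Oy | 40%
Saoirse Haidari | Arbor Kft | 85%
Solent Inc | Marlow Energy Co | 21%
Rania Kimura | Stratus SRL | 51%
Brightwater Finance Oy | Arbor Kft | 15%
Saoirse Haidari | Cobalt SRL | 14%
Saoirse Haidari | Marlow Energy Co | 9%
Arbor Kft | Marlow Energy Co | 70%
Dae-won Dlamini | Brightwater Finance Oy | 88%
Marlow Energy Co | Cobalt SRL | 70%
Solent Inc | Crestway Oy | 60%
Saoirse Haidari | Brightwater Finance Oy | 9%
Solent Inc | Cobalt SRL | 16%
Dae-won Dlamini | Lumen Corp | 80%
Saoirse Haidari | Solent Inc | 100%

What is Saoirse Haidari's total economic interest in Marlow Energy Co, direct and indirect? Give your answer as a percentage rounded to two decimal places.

Saoirse reaches Marlow along 4 paths.
Via Solent: 100% × 21% = 21%.
Via Arbor: 85% × 70% = 59.5%.
Via Brightwater → Arbor: 9% × 15% × 70% = 0.945%.
Direct stake: 9% = 9%.
Total: 21% + 59.5% + 0.945% + 9% = 90.445%.
Rounded: 90.45%.

90.45%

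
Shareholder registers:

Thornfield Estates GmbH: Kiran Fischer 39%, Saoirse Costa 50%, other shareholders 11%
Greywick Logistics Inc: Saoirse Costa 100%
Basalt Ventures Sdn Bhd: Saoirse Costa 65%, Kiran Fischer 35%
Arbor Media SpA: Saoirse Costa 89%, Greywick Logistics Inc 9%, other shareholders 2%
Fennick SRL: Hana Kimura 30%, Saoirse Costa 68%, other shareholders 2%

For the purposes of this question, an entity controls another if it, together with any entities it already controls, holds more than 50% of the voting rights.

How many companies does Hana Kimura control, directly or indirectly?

0

Hana's largest direct stake is 30% in Fennick, which does not meet the threshold.
Hana controls 0 companies.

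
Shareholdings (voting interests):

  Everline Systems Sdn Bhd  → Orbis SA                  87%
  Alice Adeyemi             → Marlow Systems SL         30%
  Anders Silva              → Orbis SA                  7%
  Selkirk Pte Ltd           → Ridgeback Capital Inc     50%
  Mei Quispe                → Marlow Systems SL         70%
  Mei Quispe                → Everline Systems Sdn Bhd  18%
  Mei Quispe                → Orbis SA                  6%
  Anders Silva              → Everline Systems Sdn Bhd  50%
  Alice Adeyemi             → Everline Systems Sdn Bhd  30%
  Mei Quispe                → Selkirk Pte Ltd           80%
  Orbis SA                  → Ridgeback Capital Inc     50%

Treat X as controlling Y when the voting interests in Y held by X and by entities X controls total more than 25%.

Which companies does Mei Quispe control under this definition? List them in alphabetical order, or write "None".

Marlow Systems SL, Ridgeback Capital Inc, Selkirk Pte Ltd

Mei holds 80% of Selkirk, so Mei controls Selkirk.
Mei holds 70% of Marlow, so Mei controls Marlow.
Selkirk holds 50% of Ridgeback, so Mei controls Ridgeback.
No other company's threshold is met.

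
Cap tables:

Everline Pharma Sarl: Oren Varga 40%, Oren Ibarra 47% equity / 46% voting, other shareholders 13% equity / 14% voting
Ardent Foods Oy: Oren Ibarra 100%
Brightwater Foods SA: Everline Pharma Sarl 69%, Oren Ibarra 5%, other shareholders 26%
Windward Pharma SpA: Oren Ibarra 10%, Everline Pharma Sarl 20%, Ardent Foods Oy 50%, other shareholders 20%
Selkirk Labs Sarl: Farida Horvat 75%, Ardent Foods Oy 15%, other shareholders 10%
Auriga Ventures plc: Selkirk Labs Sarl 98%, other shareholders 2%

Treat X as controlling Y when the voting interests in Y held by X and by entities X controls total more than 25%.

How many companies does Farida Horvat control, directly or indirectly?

Farida holds 75% of Selkirk, so Farida controls Selkirk.
Selkirk holds 98% of Auriga, so Farida controls Auriga.
No other company's threshold is met.
Farida controls 2 companies.

2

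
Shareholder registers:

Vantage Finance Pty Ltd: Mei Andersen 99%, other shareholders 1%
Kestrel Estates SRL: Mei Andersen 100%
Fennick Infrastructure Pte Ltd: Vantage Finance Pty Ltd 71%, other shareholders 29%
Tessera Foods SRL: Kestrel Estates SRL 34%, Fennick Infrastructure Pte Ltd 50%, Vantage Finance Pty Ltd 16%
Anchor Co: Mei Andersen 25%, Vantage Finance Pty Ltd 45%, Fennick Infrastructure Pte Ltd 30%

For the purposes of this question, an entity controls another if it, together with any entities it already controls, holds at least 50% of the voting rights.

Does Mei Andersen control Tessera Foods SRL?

Yes

Mei holds 99% of Vantage, so Mei controls Vantage.
Mei holds 100% of Kestrel, so Mei controls Kestrel.
Vantage holds 71% of Fennick, so Mei controls Fennick.
Kestrel and Fennick and Vantage together hold 34% + 50% + 16% = 100% of Tessera, so Mei controls Tessera.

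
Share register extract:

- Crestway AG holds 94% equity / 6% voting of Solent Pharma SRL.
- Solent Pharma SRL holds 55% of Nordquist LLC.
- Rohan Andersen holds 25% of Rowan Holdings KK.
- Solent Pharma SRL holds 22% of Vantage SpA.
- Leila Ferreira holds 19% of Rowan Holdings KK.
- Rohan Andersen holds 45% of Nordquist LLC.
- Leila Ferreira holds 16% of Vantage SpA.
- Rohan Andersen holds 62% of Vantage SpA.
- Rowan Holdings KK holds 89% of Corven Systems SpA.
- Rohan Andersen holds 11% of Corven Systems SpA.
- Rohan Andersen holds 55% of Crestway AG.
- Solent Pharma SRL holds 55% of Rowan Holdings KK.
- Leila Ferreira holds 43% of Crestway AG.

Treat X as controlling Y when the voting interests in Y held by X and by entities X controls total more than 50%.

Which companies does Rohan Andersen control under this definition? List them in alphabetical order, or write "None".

Rohan holds 55% of Crestway, so Rohan controls Crestway.
Rohan holds 62% of Vantage, so Rohan controls Vantage.
No other company's threshold is met.

Crestway AG, Vantage SpA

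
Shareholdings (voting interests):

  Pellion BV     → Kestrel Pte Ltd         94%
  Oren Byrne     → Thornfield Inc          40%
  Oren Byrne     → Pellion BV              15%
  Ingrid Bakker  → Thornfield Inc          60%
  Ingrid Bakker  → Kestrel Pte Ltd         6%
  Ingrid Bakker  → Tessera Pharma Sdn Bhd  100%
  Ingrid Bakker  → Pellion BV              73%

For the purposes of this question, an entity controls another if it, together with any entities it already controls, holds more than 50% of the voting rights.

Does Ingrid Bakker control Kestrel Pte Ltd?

Yes

Ingrid holds 73% of Pellion, so Ingrid controls Pellion.
Ingrid and Pellion together hold 6% + 94% = 100% of Kestrel, so Ingrid controls Kestrel.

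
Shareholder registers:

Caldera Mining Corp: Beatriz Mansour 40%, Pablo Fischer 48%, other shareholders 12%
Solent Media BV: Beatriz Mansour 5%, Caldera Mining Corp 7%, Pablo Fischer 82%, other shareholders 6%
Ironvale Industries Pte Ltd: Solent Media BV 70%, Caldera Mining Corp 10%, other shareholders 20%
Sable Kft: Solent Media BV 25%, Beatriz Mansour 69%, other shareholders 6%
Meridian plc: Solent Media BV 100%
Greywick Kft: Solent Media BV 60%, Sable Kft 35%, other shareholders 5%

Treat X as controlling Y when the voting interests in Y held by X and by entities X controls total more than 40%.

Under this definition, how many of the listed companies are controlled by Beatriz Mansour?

Beatriz holds 69% of Sable, so Beatriz controls Sable.
No other company's threshold is met.
Beatriz controls 1 company.

1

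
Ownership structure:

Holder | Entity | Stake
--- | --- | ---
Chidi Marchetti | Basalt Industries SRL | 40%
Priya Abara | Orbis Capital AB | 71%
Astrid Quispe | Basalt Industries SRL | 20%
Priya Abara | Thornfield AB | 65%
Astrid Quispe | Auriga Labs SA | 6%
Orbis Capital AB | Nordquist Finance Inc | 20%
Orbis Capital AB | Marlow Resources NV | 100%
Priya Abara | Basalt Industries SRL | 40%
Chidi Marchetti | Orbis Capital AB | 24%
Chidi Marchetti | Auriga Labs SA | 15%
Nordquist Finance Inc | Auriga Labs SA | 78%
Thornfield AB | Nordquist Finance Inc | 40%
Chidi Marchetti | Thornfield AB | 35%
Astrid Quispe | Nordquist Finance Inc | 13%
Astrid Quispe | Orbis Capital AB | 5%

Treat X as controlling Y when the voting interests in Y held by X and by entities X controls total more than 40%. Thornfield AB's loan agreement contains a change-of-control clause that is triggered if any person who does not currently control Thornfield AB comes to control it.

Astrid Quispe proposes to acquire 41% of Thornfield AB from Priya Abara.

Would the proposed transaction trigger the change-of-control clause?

Yes

The purchase adds only to Astrid's holdings (Priya's stake shrinks), so Astrid is the only person who could newly come to control Thornfield.
Astrid's largest direct stake is 20% in Basalt, which does not meet the threshold, so Astrid controls no company.
Neither Astrid nor any entity Astrid controls holds any voting interest in Thornfield.
So before the transaction, Astrid does not control Thornfield.
After the purchase, Astrid holds 41% of Thornfield directly, and Priya's stake falls to 24%.
Astrid holds 41% of Thornfield, so Astrid controls Thornfield.
Astrid did not control Thornfield before and does after, so the clause is triggered.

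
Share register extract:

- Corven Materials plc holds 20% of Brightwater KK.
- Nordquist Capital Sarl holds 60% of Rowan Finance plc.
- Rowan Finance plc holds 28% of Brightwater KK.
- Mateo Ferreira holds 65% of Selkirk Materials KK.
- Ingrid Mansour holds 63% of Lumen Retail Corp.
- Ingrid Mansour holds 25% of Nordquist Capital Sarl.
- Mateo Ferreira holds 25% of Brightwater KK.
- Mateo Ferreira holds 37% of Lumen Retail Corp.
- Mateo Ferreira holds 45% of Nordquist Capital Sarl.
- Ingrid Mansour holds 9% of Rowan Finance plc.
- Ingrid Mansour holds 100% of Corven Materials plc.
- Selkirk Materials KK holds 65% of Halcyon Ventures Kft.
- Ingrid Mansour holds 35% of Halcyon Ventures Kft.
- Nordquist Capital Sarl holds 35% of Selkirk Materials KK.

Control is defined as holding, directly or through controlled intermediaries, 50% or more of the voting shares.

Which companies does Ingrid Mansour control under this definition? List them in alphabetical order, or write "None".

Corven Materials plc, Lumen Retail Corp

Ingrid holds 63% of Lumen, so Ingrid controls Lumen.
Ingrid holds 100% of Corven, so Ingrid controls Corven.
No other company's threshold is met.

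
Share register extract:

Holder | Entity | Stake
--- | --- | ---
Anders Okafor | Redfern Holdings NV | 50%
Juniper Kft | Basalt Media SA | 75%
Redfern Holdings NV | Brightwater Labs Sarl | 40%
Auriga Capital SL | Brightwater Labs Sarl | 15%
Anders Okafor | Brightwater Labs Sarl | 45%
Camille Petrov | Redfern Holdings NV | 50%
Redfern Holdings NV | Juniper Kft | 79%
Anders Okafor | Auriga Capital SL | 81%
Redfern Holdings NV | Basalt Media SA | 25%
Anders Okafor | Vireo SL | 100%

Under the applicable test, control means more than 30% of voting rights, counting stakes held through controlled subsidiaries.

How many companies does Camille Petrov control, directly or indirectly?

4

Camille holds 50% of Redfern, so Camille controls Redfern.
Redfern holds 40% of Brightwater, so Camille controls Brightwater.
Redfern holds 79% of Juniper, so Camille controls Juniper.
Redfern and Juniper together hold 25% + 75% = 100% of Basalt, so Camille controls Basalt.
No other company's threshold is met.
Camille controls 4 companies.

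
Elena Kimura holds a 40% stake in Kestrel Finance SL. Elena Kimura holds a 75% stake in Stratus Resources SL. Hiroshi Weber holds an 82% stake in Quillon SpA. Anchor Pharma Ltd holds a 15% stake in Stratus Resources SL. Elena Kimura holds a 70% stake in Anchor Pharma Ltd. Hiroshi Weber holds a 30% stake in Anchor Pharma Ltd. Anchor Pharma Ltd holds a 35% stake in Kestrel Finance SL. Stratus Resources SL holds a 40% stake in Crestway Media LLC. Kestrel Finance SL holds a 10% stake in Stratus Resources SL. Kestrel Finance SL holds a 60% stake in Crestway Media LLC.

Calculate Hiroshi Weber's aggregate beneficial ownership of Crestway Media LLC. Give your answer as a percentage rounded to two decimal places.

Hiroshi reaches Crestway along 3 paths.
Via Anchor → Stratus: 30% × 15% × 40% = 1.8%.
Via Anchor → Kestrel → Stratus: 30% × 35% × 10% × 40% = 0.42%.
Via Anchor → Kestrel: 30% × 35% × 60% = 6.3%.
Total: 1.8% + 0.42% + 6.3% = 8.52%.

8.52%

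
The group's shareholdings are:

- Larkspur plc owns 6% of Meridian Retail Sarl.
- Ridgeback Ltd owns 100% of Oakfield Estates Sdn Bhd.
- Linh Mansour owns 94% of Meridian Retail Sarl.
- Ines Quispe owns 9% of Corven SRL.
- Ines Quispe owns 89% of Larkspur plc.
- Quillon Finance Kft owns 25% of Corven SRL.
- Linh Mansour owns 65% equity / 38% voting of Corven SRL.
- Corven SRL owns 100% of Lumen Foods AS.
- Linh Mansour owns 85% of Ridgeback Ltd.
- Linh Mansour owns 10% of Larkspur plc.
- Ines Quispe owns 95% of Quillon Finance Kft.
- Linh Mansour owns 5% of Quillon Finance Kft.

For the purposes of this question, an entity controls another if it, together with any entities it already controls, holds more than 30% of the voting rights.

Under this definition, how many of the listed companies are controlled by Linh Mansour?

5

Linh holds 85% of Ridgeback, so Linh controls Ridgeback.
Linh holds 38% of Corven, so Linh controls Corven.
Ridgeback holds 100% of Oakfield, so Linh controls Oakfield.
Linh holds 94% of Meridian, so Linh controls Meridian.
Corven holds 100% of Lumen, so Linh controls Lumen.
No other company's threshold is met.
Linh controls 5 companies.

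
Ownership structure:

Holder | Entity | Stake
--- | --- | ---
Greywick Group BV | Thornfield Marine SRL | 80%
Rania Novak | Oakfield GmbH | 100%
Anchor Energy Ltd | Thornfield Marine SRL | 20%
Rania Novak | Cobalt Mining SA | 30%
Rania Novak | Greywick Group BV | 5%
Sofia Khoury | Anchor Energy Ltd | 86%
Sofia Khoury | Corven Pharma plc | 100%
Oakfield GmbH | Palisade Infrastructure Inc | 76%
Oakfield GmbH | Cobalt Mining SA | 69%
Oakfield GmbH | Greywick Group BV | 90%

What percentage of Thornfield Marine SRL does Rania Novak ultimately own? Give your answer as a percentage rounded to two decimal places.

76.00%

Rania reaches Thornfield along 2 paths.
Via Oakfield → Greywick: 100% × 90% × 80% = 72%.
Via Greywick: 5% × 80% = 4%.
Total: 72% + 4% = 76%.
Rounded: 76.00%.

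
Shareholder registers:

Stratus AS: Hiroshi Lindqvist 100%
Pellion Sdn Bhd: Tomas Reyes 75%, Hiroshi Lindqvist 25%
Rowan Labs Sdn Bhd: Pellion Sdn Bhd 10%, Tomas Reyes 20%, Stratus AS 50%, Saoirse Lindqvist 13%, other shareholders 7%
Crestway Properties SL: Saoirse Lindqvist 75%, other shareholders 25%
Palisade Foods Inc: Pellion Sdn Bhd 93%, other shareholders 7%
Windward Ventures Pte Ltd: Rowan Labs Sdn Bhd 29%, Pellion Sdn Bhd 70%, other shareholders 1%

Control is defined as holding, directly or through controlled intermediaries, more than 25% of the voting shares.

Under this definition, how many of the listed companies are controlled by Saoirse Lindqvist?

Saoirse holds 75% of Crestway, so Saoirse controls Crestway.
No other company's threshold is met.
Saoirse controls 1 company.

1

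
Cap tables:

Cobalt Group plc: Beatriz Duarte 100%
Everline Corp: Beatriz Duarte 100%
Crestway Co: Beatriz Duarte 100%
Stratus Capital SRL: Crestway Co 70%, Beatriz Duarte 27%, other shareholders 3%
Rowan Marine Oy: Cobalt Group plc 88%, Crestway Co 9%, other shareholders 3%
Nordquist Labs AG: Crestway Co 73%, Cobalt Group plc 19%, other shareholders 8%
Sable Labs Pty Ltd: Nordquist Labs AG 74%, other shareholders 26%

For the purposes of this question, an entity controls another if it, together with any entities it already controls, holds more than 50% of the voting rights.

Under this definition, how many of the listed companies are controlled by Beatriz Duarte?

Beatriz holds 100% of Cobalt, so Beatriz controls Cobalt.
Beatriz holds 100% of Everline, so Beatriz controls Everline.
Beatriz holds 100% of Crestway, so Beatriz controls Crestway.
Crestway and Beatriz together hold 70% + 27% = 97% of Stratus, so Beatriz controls Stratus.
Cobalt and Crestway together hold 88% + 9% = 97% of Rowan, so Beatriz controls Rowan.
Crestway and Cobalt together hold 73% + 19% = 92% of Nordquist, so Beatriz controls Nordquist.
Nordquist holds 74% of Sable, so Beatriz controls Sable.
Beatriz controls 7 companies.

7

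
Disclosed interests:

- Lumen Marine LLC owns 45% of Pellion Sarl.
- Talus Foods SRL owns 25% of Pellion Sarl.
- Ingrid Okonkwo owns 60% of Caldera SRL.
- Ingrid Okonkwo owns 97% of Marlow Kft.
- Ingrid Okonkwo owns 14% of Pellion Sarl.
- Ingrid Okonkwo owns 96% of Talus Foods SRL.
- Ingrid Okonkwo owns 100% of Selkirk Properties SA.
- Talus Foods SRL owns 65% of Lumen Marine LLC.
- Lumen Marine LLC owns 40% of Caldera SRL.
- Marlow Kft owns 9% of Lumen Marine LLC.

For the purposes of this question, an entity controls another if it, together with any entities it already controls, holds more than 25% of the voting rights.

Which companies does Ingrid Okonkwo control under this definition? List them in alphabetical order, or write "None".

Ingrid holds 97% of Marlow, so Ingrid controls Marlow.
Ingrid holds 96% of Talus, so Ingrid controls Talus.
Marlow and Talus together hold 9% + 65% = 74% of Lumen, so Ingrid controls Lumen.
Lumen and Ingrid and Talus together hold 45% + 14% + 25% = 84% of Pellion, so Ingrid controls Pellion.
Ingrid holds 100% of Selkirk, so Ingrid controls Selkirk.
Lumen and Ingrid together hold 40% + 60% = 100% of Caldera, so Ingrid controls Caldera.

Caldera SRL, Lumen Marine LLC, Marlow Kft, Pellion Sarl, Selkirk Properties SA, Talus Foods SRL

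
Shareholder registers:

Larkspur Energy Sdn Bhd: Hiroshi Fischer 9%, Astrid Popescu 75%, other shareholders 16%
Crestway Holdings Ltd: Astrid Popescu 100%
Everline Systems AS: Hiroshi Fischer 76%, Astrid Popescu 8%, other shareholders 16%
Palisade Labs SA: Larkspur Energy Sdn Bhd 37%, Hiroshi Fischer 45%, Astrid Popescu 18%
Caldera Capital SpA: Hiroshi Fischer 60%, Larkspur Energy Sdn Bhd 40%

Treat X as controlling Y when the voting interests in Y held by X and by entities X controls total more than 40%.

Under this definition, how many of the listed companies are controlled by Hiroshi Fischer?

Hiroshi holds 76% of Everline, so Hiroshi controls Everline.
Hiroshi holds 45% of Palisade, so Hiroshi controls Palisade.
Hiroshi holds 60% of Caldera, so Hiroshi controls Caldera.
No other company's threshold is met.
Hiroshi controls 3 companies.

3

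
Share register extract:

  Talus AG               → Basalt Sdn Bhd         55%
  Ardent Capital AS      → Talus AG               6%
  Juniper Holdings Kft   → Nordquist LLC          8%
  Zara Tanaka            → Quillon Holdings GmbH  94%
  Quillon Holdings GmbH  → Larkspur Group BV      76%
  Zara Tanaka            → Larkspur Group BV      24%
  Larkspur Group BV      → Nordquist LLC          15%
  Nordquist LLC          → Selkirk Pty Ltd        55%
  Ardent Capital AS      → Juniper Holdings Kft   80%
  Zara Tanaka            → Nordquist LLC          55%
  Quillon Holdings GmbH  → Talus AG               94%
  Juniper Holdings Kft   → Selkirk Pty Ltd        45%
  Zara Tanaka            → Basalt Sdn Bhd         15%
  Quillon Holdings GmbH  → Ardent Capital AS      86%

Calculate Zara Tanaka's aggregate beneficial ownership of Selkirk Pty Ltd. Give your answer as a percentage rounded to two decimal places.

70.07%

Zara reaches Selkirk along 5 paths.
Via Quillon → Ardent → Juniper: 94% × 86% × 80% × 45% = 29.1024%.
Via Larkspur → Nordquist: 24% × 15% × 55% = 1.98%.
Via Quillon → Larkspur → Nordquist: 94% × 76% × 15% × 55% = 5.8938%.
Via Nordquist: 55% × 55% = 30.25%.
Via Quillon → Ardent → Juniper → Nordquist: 94% × 86% × 80% × 8% × 55% = 2.845568%.
Total: 29.1024% + 1.98% + 5.8938% + 30.25% + 2.845568% = 70.071768%.
Rounded: 70.07%.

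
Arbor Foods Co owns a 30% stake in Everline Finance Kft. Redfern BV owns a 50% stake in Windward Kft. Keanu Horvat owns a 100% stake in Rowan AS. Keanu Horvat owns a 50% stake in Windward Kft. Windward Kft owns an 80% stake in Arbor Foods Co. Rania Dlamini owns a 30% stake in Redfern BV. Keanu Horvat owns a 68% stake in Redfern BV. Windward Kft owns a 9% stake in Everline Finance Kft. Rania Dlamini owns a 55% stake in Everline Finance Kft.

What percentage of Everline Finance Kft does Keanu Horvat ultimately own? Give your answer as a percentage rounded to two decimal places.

Keanu reaches Everline along 4 paths.
Via Redfern → Windward: 68% × 50% × 9% = 3.06%.
Via Windward: 50% × 9% = 4.5%.
Via Redfern → Windward → Arbor: 68% × 50% × 80% × 30% = 8.16%.
Via Windward → Arbor: 50% × 80% × 30% = 12%.
Total: 3.06% + 4.5% + 8.16% + 12% = 27.72%.

27.72%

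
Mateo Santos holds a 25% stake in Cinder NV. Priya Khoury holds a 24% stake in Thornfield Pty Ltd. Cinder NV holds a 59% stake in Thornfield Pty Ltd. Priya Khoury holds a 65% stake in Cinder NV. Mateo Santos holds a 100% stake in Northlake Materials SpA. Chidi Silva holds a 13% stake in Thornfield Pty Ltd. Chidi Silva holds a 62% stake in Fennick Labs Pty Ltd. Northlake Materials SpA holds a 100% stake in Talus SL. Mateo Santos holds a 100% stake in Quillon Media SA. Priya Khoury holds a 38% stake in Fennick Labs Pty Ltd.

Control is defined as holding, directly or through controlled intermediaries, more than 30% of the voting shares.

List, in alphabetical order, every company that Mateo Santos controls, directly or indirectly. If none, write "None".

Northlake Materials SpA, Quillon Media SA, Talus SL

Mateo holds 100% of Northlake, so Mateo controls Northlake.
Northlake holds 100% of Talus, so Mateo controls Talus.
Mateo holds 100% of Quillon, so Mateo controls Quillon.
No other company's threshold is met.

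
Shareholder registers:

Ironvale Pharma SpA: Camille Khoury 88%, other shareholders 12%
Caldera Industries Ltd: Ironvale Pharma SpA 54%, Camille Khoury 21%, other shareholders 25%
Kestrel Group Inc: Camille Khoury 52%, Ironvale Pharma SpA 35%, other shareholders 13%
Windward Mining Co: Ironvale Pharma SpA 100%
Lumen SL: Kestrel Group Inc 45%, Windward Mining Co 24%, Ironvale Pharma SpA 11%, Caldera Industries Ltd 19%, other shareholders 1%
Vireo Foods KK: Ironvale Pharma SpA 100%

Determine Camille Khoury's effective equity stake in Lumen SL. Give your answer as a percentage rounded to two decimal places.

Camille reaches Lumen along 6 paths.
Via Kestrel: 52% × 45% = 23.4%.
Via Ironvale → Kestrel: 88% × 35% × 45% = 13.86%.
Via Ironvale → Windward: 88% × 100% × 24% = 21.12%.
Via Ironvale: 88% × 11% = 9.68%.
Via Ironvale → Caldera: 88% × 54% × 19% = 9.0288%.
Via Caldera: 21% × 19% = 3.99%.
Total: 23.4% + 13.86% + 21.12% + 9.68% + 9.0288% + 3.99% = 81.0788%.
Rounded: 81.08%.

81.08%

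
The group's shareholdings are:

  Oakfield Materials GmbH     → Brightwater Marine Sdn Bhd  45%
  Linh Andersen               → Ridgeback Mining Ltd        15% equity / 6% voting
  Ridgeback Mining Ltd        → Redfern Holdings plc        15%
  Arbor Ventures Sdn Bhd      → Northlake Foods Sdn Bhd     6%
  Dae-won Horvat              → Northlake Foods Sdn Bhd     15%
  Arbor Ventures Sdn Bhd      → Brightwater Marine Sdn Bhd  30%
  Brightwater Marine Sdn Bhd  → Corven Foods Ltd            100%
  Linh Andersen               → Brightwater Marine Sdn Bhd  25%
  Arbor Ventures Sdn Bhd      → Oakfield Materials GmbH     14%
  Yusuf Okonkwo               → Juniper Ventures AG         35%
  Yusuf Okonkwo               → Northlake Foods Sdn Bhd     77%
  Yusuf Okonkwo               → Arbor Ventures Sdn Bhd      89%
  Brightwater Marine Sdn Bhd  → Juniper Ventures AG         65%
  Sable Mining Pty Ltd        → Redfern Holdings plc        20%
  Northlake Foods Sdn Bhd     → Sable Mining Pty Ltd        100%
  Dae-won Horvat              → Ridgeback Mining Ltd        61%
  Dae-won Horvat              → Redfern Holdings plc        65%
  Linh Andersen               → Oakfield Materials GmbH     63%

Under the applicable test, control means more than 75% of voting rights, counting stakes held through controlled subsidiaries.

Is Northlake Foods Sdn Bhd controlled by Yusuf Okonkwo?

Yusuf holds 89% of Arbor, so Yusuf controls Arbor.
Yusuf and Arbor together hold 77% + 6% = 83% of Northlake, so Yusuf controls Northlake.

Yes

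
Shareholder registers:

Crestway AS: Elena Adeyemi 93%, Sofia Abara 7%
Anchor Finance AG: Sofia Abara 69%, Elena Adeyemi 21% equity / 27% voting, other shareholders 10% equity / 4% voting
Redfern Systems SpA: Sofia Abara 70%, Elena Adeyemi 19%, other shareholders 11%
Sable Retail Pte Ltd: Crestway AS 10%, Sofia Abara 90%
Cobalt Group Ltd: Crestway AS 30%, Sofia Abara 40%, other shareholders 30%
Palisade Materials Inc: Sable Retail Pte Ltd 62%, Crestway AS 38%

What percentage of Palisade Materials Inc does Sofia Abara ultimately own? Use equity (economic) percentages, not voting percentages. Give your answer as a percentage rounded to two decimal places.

58.89%

Sofia reaches Palisade along 3 paths.
Via Crestway → Sable: 7% × 10% × 62% = 0.434%.
Via Sable: 90% × 62% = 55.8%.
Via Crestway: 7% × 38% = 2.66%.
Total: 0.434% + 55.8% + 2.66% = 58.894%.
Rounded: 58.89%.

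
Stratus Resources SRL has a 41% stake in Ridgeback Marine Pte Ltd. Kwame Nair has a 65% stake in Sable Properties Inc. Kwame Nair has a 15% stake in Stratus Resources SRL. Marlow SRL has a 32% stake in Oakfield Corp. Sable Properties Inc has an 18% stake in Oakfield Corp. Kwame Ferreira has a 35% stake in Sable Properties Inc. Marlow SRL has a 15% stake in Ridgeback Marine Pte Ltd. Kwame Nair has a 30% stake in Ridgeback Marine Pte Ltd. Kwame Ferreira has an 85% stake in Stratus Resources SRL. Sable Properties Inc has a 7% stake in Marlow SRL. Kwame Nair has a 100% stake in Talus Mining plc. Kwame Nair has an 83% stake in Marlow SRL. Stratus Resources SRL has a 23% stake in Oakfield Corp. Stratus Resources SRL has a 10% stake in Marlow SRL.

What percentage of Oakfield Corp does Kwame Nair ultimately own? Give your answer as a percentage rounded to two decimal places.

43.65%

Kwame Nair reaches Oakfield along 5 paths.
Via Stratus → Marlow: 15% × 10% × 32% = 0.48%.
Via Sable → Marlow: 65% × 7% × 32% = 1.456%.
Via Marlow: 83% × 32% = 26.56%.
Via Stratus: 15% × 23% = 3.45%.
Via Sable: 65% × 18% = 11.7%.
Total: 0.48% + 1.456% + 26.56% + 3.45% + 11.7% = 43.646%.
Rounded: 43.65%.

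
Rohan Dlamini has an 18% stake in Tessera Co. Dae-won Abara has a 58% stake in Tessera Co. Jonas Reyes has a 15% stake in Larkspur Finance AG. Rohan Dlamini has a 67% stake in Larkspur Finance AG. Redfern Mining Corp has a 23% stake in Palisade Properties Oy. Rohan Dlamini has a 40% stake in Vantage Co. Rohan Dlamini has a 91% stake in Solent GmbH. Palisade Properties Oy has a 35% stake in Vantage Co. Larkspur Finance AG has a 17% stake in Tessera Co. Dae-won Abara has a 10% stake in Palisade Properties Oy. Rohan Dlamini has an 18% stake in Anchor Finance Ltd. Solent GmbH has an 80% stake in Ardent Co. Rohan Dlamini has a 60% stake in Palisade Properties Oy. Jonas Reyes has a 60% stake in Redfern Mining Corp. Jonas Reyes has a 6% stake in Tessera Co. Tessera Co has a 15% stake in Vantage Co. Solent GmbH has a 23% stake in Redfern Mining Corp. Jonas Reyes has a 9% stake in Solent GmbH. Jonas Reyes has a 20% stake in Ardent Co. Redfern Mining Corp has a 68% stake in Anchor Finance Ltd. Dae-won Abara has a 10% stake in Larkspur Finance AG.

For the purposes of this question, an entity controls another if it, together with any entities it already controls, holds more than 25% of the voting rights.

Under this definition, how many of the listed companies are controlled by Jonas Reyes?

Jonas holds 60% of Redfern, so Jonas controls Redfern.
Redfern holds 68% of Anchor, so Jonas controls Anchor.
No other company's threshold is met.
Jonas controls 2 companies.

2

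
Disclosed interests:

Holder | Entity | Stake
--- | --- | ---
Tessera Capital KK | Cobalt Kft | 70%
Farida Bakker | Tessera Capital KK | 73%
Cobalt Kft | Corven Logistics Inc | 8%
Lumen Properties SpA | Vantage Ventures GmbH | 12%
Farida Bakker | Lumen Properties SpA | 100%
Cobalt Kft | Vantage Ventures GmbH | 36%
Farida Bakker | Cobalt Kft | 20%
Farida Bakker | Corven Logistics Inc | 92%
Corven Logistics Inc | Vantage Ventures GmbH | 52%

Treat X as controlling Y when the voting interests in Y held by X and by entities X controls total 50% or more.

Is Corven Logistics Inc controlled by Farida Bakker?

Farida holds 73% of Tessera, so Farida controls Tessera.
Tessera and Farida together hold 70% + 20% = 90% of Cobalt, so Farida controls Cobalt.
Cobalt and Farida together hold 8% + 92% = 100% of Corven, so Farida controls Corven.

Yes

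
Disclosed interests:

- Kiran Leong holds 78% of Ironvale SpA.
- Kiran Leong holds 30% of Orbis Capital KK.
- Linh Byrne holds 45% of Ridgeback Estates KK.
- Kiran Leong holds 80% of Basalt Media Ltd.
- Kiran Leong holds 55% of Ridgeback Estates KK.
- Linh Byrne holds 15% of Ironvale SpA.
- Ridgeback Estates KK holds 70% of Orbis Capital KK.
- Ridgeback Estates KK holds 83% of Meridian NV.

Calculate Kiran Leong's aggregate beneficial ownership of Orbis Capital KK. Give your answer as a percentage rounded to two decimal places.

68.50%

Kiran reaches Orbis along 2 paths.
Direct stake: 30% = 30%.
Via Ridgeback: 55% × 70% = 38.5%.
Total: 30% + 38.5% = 68.5%.
Rounded: 68.50%.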